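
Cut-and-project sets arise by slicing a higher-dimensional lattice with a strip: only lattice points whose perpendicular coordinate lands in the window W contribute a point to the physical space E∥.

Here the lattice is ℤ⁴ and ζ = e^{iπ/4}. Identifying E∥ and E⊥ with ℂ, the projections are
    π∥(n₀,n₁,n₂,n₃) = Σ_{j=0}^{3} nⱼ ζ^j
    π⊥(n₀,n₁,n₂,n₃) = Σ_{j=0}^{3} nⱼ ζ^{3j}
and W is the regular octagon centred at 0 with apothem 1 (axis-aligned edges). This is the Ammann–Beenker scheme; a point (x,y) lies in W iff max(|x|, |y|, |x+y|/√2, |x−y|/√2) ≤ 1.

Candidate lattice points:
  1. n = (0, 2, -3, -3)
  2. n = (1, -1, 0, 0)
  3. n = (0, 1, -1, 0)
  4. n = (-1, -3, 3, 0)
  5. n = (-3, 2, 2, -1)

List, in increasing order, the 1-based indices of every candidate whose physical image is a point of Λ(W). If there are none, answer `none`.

none

Internal map: ζ^{3j} for j=0..3 gives (1,0), (−√2/2,√2/2), (0,−1), (√2/2,√2/2).
candidate 1: n = (0, 2, -3, -3) → π⊥ ≈ (-3.535534, +2.292893); max(|x|,|y|,|x±y|/√2) = 4.121320 > 1 ⇒ ∉ W
candidate 2: n = (1, -1, 0, 0) → π⊥ ≈ (+1.707107, -0.707107); max(|x|,|y|,|x±y|/√2) = 1.707107 > 1 ⇒ ∉ W
candidate 3: n = (0, 1, -1, 0) → π⊥ ≈ (-0.707107, +1.707107); max(|x|,|y|,|x±y|/√2) = 1.707107 > 1 ⇒ ∉ W
candidate 4: n = (-1, -3, 3, 0) → π⊥ ≈ (+1.121320, -5.121320); max(|x|,|y|,|x±y|/√2) = 5.121320 > 1 ⇒ ∉ W
candidate 5: n = (-3, 2, 2, -1) → π⊥ ≈ (-5.121320, -1.292893); max(|x|,|y|,|x±y|/√2) = 5.121320 > 1 ⇒ ∉ W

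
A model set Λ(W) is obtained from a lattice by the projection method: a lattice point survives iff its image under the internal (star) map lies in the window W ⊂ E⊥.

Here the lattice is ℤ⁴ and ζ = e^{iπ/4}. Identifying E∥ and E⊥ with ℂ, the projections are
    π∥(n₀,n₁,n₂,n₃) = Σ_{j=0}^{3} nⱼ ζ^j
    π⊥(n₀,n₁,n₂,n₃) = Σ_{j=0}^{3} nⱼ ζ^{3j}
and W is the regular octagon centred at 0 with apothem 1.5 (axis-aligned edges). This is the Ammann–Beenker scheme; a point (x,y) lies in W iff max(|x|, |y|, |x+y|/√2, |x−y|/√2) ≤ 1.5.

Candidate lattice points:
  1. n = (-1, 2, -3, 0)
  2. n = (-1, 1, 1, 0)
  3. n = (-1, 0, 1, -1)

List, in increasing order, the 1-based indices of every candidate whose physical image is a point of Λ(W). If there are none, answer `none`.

none

With ζ = e^{iπ/4} the internal vectors are ζ^0,ζ^3,ζ^6,ζ^9.
candidate 1: n = (-1, 2, -3, 0) → π⊥ ≈ (-2.41421, +4.41421); max(|x|,|y|,|x±y|/√2) = 4.82843 > 1.5 ⇒ ∉ W
candidate 2: n = (-1, 1, 1, 0) → π⊥ ≈ (-1.70711, -0.29289); max(|x|,|y|,|x±y|/√2) = 1.70711 > 1.5 ⇒ ∉ W
candidate 3: n = (-1, 0, 1, -1) → π⊥ ≈ (-1.70711, -1.70711); max(|x|,|y|,|x±y|/√2) = 2.41421 > 1.5 ⇒ ∉ W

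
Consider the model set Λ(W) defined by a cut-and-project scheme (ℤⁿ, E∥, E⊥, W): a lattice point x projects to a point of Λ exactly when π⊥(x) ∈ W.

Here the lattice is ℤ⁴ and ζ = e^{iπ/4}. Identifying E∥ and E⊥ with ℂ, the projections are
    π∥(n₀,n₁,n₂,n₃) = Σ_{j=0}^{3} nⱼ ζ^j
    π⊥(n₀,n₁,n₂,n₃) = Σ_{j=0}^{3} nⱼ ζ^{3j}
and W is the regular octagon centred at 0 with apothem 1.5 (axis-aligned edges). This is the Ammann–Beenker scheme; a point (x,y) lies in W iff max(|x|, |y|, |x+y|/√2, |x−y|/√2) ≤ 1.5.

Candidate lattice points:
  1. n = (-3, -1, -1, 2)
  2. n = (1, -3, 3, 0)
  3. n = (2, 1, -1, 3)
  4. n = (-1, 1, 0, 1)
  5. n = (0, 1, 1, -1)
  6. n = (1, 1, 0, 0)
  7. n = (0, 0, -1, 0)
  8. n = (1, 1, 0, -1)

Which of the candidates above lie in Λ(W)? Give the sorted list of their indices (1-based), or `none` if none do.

6, 7, 8

With ζ = e^{iπ/4} the internal vectors are ζ^0,ζ^3,ζ^6,ζ^9.
candidate 1: n = (-3, -1, -1, 2) → π⊥ ≈ (-0.8787, +1.7071); max(|x|,|y|,|x±y|/√2) = 1.8284 > 1.5 ⇒ ∉ W
candidate 2: n = (1, -3, 3, 0) → π⊥ ≈ (+3.1213, -5.1213); max(|x|,|y|,|x±y|/√2) = 5.8284 > 1.5 ⇒ ∉ W
candidate 3: n = (2, 1, -1, 3) → π⊥ ≈ (+3.4142, +3.8284); max(|x|,|y|,|x±y|/√2) = 5.1213 > 1.5 ⇒ ∉ W
candidate 4: n = (-1, 1, 0, 1) → π⊥ ≈ (-1.0000, +1.4142); max(|x|,|y|,|x±y|/√2) = 1.7071 > 1.5 ⇒ ∉ W
candidate 5: n = (0, 1, 1, -1) → π⊥ ≈ (-1.4142, -1.0000); max(|x|,|y|,|x±y|/√2) = 1.7071 > 1.5 ⇒ ∉ W
candidate 6: n = (1, 1, 0, 0) → π⊥ ≈ (+0.2929, +0.7071); max(|x|,|y|,|x±y|/√2) = 0.7071 ≤ 1.5 ⇒ ∈ W
candidate 7: n = (0, 0, -1, 0) → π⊥ ≈ (+0.0000, +1.0000); max(|x|,|y|,|x±y|/√2) = 1.0000 ≤ 1.5 ⇒ ∈ W
candidate 8: n = (1, 1, 0, -1) → π⊥ ≈ (-0.4142, +0.0000); max(|x|,|y|,|x±y|/√2) = 0.4142 ≤ 1.5 ⇒ ∈ W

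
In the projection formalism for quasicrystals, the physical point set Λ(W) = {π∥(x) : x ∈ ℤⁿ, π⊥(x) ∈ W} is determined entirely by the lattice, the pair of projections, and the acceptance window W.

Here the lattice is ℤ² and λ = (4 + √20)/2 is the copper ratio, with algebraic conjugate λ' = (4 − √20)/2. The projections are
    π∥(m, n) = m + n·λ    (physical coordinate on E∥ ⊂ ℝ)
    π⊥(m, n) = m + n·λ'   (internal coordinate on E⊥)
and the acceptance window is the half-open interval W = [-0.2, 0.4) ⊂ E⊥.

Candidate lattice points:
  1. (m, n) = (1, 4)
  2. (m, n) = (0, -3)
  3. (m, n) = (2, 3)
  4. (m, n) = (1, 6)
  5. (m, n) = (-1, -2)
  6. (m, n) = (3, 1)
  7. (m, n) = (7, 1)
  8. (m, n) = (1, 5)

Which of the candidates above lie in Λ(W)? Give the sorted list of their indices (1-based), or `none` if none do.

1, 8

Compute λ' = (4−√20)/2 = -0.236068, so π⊥(m,n) = m -0.236068·n.
#1 (1,4): internal coord 1 + (4)·λ' = +0.055728; +0.055728 ∈ [-0.2, 0.4) → IN Λ
#2 (0,-3): internal coord 0 + (-3)·λ' = +0.708204; +0.708204 ∉ [-0.2, 0.4) → out
#3 (2,3): internal coord 2 + (3)·λ' = +1.291796; +1.291796 ∉ [-0.2, 0.4) → out
#4 (1,6): internal coord 1 + (6)·λ' = -0.416408; -0.416408 ∉ [-0.2, 0.4) → out
#5 (-1,-2): internal coord -1 + (-2)·λ' = -0.527864; -0.527864 ∉ [-0.2, 0.4) → out
#6 (3,1): internal coord 3 + (1)·λ' = +2.763932; +2.763932 ∉ [-0.2, 0.4) → out
#7 (7,1): internal coord 7 + (1)·λ' = +6.763932; +6.763932 ∉ [-0.2, 0.4) → out
#8 (1,5): internal coord 1 + (5)·λ' = -0.180340; -0.180340 ∈ [-0.2, 0.4) → IN Λ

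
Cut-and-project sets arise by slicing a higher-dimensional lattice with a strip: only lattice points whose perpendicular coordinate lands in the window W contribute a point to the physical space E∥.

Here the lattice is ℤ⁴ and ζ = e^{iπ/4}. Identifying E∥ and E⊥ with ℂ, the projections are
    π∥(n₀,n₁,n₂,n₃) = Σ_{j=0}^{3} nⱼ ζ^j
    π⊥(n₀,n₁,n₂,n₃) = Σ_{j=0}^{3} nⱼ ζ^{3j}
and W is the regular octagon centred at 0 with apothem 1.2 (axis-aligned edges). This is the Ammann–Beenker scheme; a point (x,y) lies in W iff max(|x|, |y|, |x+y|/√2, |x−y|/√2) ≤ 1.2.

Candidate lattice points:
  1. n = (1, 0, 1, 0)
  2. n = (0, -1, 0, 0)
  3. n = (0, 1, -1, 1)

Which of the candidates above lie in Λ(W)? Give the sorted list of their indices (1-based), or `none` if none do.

With ζ = e^{iπ/4} the internal vectors are ζ^0,ζ^3,ζ^6,ζ^9.
#1 (1, 0, 1, 0): internal (1.00000, -1.00000); octagon support 1.41421 vs apothem 1.2 → ∉ W
#2 (0, -1, 0, 0): internal (0.70711, -0.70711); octagon support 1.00000 vs apothem 1.2 → ∈ W
#3 (0, 1, -1, 1): internal (0.00000, 2.41421); octagon support 2.41421 vs apothem 1.2 → ∉ W

2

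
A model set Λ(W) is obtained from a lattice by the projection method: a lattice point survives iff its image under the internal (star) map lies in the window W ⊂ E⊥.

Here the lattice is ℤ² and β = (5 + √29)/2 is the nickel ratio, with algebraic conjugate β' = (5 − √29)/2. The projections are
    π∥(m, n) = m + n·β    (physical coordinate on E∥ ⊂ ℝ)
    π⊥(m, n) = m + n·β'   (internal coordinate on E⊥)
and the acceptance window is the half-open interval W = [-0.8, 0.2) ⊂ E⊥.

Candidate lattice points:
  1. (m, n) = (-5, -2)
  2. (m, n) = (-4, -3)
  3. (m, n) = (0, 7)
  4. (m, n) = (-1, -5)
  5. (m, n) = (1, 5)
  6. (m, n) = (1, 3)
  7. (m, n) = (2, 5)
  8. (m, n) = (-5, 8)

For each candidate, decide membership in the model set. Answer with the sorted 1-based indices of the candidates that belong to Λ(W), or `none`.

4, 5

Compute β' = (5−√29)/2 = -0.192582, so π⊥(m,n) = m -0.192582·n.
[1] lift (-5,-2): star map gives -4.614835; window check -0.8 ≤ -4.614835 < 0.2 is false → out
[2] lift (-4,-3): star map gives -3.422253; window check -0.8 ≤ -3.422253 < 0.2 is false → out
[3] lift (0,7): star map gives -1.348077; window check -0.8 ≤ -1.348077 < 0.2 is false → out
[4] lift (-1,-5): star map gives -0.037088; window check -0.8 ≤ -0.037088 < 0.2 is true → IN Λ
[5] lift (1,5): star map gives 0.037088; window check -0.8 ≤ 0.037088 < 0.2 is true → IN Λ
[6] lift (1,3): star map gives 0.422253; window check -0.8 ≤ 0.422253 < 0.2 is false → out
[7] lift (2,5): star map gives 1.037088; window check -0.8 ≤ 1.037088 < 0.2 is false → out
[8] lift (-5,8): star map gives -6.540659; window check -0.8 ≤ -6.540659 < 0.2 is false → out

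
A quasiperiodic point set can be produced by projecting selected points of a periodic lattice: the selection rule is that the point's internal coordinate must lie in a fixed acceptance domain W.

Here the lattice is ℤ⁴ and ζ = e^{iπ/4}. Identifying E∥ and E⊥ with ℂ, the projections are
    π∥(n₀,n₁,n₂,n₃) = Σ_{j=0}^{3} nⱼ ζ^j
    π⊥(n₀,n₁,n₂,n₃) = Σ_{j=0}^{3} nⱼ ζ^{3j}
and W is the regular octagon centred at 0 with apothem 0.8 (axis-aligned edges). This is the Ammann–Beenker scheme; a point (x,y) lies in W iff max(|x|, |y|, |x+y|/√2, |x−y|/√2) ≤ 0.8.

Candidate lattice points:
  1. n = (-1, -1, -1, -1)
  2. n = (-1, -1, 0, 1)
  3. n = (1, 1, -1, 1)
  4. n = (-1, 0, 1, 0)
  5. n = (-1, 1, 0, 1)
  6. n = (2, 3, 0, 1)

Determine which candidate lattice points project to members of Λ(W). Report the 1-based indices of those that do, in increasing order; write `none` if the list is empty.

2

π⊥(n) = n₀ + n₁ζ³ + n₂ζ⁶ + n₃ζ⁹ where ζ = e^{iπ/4}.
#1 (-1, -1, -1, -1): internal (-1.0000, -0.4142); octagon support 1.0000 vs apothem 0.8 → ∉ W
#2 (-1, -1, 0, 1): internal (0.4142, 0.0000); octagon support 0.4142 vs apothem 0.8 → ∈ W
#3 (1, 1, -1, 1): internal (1.0000, 2.4142); octagon support 2.4142 vs apothem 0.8 → ∉ W
#4 (-1, 0, 1, 0): internal (-1.0000, -1.0000); octagon support 1.4142 vs apothem 0.8 → ∉ W
#5 (-1, 1, 0, 1): internal (-1.0000, 1.4142); octagon support 1.7071 vs apothem 0.8 → ∉ W
#6 (2, 3, 0, 1): internal (0.5858, 2.8284); octagon support 2.8284 vs apothem 0.8 → ∉ W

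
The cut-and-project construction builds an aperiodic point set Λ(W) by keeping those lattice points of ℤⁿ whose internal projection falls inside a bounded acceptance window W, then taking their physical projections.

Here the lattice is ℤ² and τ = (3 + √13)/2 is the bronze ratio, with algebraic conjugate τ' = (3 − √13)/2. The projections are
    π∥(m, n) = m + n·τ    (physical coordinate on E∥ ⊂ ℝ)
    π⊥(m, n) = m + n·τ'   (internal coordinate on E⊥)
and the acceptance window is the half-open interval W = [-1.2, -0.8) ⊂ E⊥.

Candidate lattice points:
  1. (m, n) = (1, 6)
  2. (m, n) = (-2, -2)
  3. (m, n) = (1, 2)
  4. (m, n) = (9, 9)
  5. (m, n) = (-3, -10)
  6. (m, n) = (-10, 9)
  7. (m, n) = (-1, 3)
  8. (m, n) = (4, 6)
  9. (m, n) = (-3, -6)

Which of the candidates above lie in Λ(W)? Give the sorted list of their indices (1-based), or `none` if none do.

1, 9

Compute τ' = (3−√13)/2 = -0.302776, so π⊥(m,n) = m -0.302776·n.
candidate 1: (m,n)=(1,6) → π∥ = 1+6·τ ≈ 20.816654, π⊥ = 1+6·τ' ≈ -0.816654 ∈ [-1.2, -0.8) ⇒ IN Λ
candidate 2: (m,n)=(-2,-2) → π∥ = -2-2·τ ≈ -8.605551, π⊥ = -2-2·τ' ≈ -1.394449 ∉ [-1.2, -0.8) ⇒ out
candidate 3: (m,n)=(1,2) → π∥ = 1+2·τ ≈ 7.605551, π⊥ = 1+2·τ' ≈ 0.394449 ∉ [-1.2, -0.8) ⇒ out
candidate 4: (m,n)=(9,9) → π∥ = 9+9·τ ≈ 38.724981, π⊥ = 9+9·τ' ≈ 6.275019 ∉ [-1.2, -0.8) ⇒ out
candidate 5: (m,n)=(-3,-10) → π∥ = -3-10·τ ≈ -36.027756, π⊥ = -3-10·τ' ≈ 0.027756 ∉ [-1.2, -0.8) ⇒ out
candidate 6: (m,n)=(-10,9) → π∥ = -10+9·τ ≈ 19.724981, π⊥ = -10+9·τ' ≈ -12.724981 ∉ [-1.2, -0.8) ⇒ out
candidate 7: (m,n)=(-1,3) → π∥ = -1+3·τ ≈ 8.908327, π⊥ = -1+3·τ' ≈ -1.908327 ∉ [-1.2, -0.8) ⇒ out
candidate 8: (m,n)=(4,6) → π∥ = 4+6·τ ≈ 23.816654, π⊥ = 4+6·τ' ≈ 2.183346 ∉ [-1.2, -0.8) ⇒ out
candidate 9: (m,n)=(-3,-6) → π∥ = -3-6·τ ≈ -22.816654, π⊥ = -3-6·τ' ≈ -1.183346 ∈ [-1.2, -0.8) ⇒ IN Λ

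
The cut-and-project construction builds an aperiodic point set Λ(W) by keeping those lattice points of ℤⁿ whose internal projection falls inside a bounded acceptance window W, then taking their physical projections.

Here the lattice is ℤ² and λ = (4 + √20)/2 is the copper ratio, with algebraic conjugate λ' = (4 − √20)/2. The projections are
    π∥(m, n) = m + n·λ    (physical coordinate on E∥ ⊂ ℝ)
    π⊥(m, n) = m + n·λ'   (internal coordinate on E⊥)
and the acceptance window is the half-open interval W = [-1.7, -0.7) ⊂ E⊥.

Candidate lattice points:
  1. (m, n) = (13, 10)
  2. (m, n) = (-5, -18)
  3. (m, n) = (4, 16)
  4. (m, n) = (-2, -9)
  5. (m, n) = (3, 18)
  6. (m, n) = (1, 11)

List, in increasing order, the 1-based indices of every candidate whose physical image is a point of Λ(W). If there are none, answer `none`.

Numerically λ ≈ 4.236068 and λ' = −1/λ ≈ -0.236068.
#1 (13,10): internal coord 13 + (10)·λ' = +10.639320; +10.639320 ∉ [-1.7, -0.7) → out
#2 (-5,-18): internal coord -5 + (-18)·λ' = -0.750776; -0.750776 ∈ [-1.7, -0.7) → IN Λ
#3 (4,16): internal coord 4 + (16)·λ' = +0.222912; +0.222912 ∉ [-1.7, -0.7) → out
#4 (-2,-9): internal coord -2 + (-9)·λ' = +0.124612; +0.124612 ∉ [-1.7, -0.7) → out
#5 (3,18): internal coord 3 + (18)·λ' = -1.249224; -1.249224 ∈ [-1.7, -0.7) → IN Λ
#6 (1,11): internal coord 1 + (11)·λ' = -1.596748; -1.596748 ∈ [-1.7, -0.7) → IN Λ

2, 5, 6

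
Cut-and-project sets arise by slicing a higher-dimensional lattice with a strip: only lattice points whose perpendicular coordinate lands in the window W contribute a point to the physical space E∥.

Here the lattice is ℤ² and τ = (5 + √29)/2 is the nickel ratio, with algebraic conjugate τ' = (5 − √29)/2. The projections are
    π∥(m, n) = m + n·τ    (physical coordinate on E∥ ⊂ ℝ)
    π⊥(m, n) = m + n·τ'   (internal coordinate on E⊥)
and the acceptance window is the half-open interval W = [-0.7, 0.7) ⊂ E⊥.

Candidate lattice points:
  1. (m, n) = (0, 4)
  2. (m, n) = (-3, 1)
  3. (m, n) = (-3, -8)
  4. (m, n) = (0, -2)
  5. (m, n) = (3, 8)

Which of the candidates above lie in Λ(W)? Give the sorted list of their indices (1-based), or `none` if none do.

Compute τ' = (5−√29)/2 = -0.1926, so π⊥(m,n) = m -0.1926·n.
[1] lift (0,4): star map gives -0.7703; window check -0.7 ≤ -0.7703 < 0.7 is false → out
[2] lift (-3,1): star map gives -3.1926; window check -0.7 ≤ -3.1926 < 0.7 is false → out
[3] lift (-3,-8): star map gives -1.4593; window check -0.7 ≤ -1.4593 < 0.7 is false → out
[4] lift (0,-2): star map gives 0.3852; window check -0.7 ≤ 0.3852 < 0.7 is true → IN Λ
[5] lift (3,8): star map gives 1.4593; window check -0.7 ≤ 1.4593 < 0.7 is false → out

4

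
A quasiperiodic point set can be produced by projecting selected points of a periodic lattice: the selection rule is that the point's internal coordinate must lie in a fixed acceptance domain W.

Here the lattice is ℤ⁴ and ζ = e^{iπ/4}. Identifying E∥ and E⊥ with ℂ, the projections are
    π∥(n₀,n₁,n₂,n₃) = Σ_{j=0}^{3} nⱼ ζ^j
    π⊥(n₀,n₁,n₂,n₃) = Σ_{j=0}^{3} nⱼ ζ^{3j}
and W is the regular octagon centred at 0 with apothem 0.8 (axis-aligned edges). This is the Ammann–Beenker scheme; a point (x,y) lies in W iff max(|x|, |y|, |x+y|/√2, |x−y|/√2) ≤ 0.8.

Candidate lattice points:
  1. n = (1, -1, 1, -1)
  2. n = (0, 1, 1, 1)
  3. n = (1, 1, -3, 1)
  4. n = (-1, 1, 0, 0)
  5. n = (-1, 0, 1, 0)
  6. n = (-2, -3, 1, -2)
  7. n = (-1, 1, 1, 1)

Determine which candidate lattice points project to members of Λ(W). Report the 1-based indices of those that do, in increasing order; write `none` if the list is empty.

Internal map: ζ^{3j} for j=0..3 gives (1,0), (−√2/2,√2/2), (0,−1), (√2/2,√2/2).
candidate 1: n = (1, -1, 1, -1) → π⊥ ≈ (+1.00000, -2.41421); max(|x|,|y|,|x±y|/√2) = 2.41421 > 0.8 ⇒ ∉ W
candidate 2: n = (0, 1, 1, 1) → π⊥ ≈ (+0.00000, +0.41421); max(|x|,|y|,|x±y|/√2) = 0.41421 ≤ 0.8 ⇒ ∈ W
candidate 3: n = (1, 1, -3, 1) → π⊥ ≈ (+1.00000, +4.41421); max(|x|,|y|,|x±y|/√2) = 4.41421 > 0.8 ⇒ ∉ W
candidate 4: n = (-1, 1, 0, 0) → π⊥ ≈ (-1.70711, +0.70711); max(|x|,|y|,|x±y|/√2) = 1.70711 > 0.8 ⇒ ∉ W
candidate 5: n = (-1, 0, 1, 0) → π⊥ ≈ (-1.00000, -1.00000); max(|x|,|y|,|x±y|/√2) = 1.41421 > 0.8 ⇒ ∉ W
candidate 6: n = (-2, -3, 1, -2) → π⊥ ≈ (-1.29289, -4.53553); max(|x|,|y|,|x±y|/√2) = 4.53553 > 0.8 ⇒ ∉ W
candidate 7: n = (-1, 1, 1, 1) → π⊥ ≈ (-1.00000, +0.41421); max(|x|,|y|,|x±y|/√2) = 1.00000 > 0.8 ⇒ ∉ W

2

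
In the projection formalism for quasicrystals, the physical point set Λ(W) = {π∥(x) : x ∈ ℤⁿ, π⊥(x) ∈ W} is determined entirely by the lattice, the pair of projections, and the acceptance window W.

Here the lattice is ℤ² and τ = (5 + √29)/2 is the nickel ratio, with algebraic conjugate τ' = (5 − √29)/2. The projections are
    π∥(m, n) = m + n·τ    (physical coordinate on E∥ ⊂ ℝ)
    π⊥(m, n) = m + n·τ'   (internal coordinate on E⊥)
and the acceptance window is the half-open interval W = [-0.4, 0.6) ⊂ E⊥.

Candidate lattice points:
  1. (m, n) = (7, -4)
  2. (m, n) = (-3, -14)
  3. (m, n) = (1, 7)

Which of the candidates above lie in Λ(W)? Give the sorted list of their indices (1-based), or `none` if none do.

Numerically τ ≈ 5.1926 and τ' = −1/τ ≈ -0.1926.
#1 (7,-4): internal coord 7 + (-4)·τ' = +7.7703; +7.7703 ∉ [-0.4, 0.6) → out
#2 (-3,-14): internal coord -3 + (-14)·τ' = -0.3038; -0.3038 ∈ [-0.4, 0.6) → IN Λ
#3 (1,7): internal coord 1 + (7)·τ' = -0.3481; -0.3481 ∈ [-0.4, 0.6) → IN Λ

2, 3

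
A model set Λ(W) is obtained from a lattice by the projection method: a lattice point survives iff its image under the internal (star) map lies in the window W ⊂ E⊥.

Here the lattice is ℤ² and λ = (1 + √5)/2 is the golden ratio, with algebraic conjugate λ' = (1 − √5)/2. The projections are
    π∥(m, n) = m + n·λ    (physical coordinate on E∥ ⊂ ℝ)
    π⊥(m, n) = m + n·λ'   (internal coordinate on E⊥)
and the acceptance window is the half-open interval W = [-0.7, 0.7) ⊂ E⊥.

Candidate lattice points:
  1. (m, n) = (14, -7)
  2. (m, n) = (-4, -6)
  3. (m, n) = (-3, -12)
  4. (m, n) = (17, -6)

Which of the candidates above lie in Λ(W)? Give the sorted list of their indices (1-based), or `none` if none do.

Numerically λ ≈ 1.618034 and λ' = −1/λ ≈ -0.618034.
[1] lift (14,-7): star map gives 18.326238; window check -0.7 ≤ 18.326238 < 0.7 is false → out
[2] lift (-4,-6): star map gives -0.291796; window check -0.7 ≤ -0.291796 < 0.7 is true → IN Λ
[3] lift (-3,-12): star map gives 4.416408; window check -0.7 ≤ 4.416408 < 0.7 is false → out
[4] lift (17,-6): star map gives 20.708204; window check -0.7 ≤ 20.708204 < 0.7 is false → out

2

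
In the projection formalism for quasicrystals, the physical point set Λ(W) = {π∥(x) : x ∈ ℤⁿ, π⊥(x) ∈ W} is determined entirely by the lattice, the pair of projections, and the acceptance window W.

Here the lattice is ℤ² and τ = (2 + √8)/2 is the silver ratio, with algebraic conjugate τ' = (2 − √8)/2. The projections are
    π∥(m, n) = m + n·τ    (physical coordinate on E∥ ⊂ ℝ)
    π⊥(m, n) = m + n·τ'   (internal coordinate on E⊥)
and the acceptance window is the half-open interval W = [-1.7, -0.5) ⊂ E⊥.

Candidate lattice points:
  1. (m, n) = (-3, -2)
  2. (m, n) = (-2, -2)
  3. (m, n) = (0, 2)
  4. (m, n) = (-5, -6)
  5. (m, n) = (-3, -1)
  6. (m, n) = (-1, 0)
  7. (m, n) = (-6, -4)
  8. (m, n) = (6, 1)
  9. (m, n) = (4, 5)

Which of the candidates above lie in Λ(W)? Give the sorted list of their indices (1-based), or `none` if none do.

Numerically τ ≈ 2.41421 and τ' = −1/τ ≈ -0.41421.
[1] lift (-3,-2): star map gives -2.17157; window check -1.7 ≤ -2.17157 < -0.5 is false → out
[2] lift (-2,-2): star map gives -1.17157; window check -1.7 ≤ -1.17157 < -0.5 is true → IN Λ
[3] lift (0,2): star map gives -0.82843; window check -1.7 ≤ -0.82843 < -0.5 is true → IN Λ
[4] lift (-5,-6): star map gives -2.51472; window check -1.7 ≤ -2.51472 < -0.5 is false → out
[5] lift (-3,-1): star map gives -2.58579; window check -1.7 ≤ -2.58579 < -0.5 is false → out
[6] lift (-1,0): star map gives -1.00000; window check -1.7 ≤ -1.00000 < -0.5 is true → IN Λ
[7] lift (-6,-4): star map gives -4.34315; window check -1.7 ≤ -4.34315 < -0.5 is false → out
[8] lift (6,1): star map gives 5.58579; window check -1.7 ≤ 5.58579 < -0.5 is false → out
[9] lift (4,5): star map gives 1.92893; window check -1.7 ≤ 1.92893 < -0.5 is false → out

2, 3, 6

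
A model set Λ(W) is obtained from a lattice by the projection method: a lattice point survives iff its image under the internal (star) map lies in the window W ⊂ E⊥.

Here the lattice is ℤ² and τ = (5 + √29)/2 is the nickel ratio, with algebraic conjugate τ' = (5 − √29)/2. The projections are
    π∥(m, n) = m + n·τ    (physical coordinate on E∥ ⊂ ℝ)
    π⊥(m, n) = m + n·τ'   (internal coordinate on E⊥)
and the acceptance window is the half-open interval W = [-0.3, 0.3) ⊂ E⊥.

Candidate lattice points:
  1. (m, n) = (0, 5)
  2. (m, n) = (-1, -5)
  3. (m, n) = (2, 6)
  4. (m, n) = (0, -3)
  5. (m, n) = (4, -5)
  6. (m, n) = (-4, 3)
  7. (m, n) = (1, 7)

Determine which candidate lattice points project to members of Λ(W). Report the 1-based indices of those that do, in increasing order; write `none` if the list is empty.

Compute τ' = (5−√29)/2 = -0.1926, so π⊥(m,n) = m -0.1926·n.
#1 (0,5): internal coord 0 + (5)·τ' = -0.9629; -0.9629 ∉ [-0.3, 0.3) → out
#2 (-1,-5): internal coord -1 + (-5)·τ' = -0.0371; -0.0371 ∈ [-0.3, 0.3) → IN Λ
#3 (2,6): internal coord 2 + (6)·τ' = +0.8445; +0.8445 ∉ [-0.3, 0.3) → out
#4 (0,-3): internal coord 0 + (-3)·τ' = +0.5777; +0.5777 ∉ [-0.3, 0.3) → out
#5 (4,-5): internal coord 4 + (-5)·τ' = +4.9629; +4.9629 ∉ [-0.3, 0.3) → out
#6 (-4,3): internal coord -4 + (3)·τ' = -4.5777; -4.5777 ∉ [-0.3, 0.3) → out
#7 (1,7): internal coord 1 + (7)·τ' = -0.3481; -0.3481 ∉ [-0.3, 0.3) → out

2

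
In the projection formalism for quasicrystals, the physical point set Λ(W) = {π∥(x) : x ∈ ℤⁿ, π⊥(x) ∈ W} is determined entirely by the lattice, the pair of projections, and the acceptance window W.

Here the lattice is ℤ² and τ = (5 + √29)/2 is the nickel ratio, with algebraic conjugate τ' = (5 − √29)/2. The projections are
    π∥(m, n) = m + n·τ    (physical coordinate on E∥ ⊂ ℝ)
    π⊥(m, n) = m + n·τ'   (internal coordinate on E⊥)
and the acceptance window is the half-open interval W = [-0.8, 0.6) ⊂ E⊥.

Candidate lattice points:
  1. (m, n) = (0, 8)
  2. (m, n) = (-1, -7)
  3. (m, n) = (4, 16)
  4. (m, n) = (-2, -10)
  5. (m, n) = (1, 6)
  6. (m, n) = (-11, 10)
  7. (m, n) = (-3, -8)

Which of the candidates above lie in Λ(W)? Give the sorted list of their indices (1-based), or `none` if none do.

Numerically τ ≈ 5.192582 and τ' = −1/τ ≈ -0.192582.
candidate 1: (m,n)=(0,8) → π∥ = 0+8·τ ≈ 41.540659, π⊥ = 0+8·τ' ≈ -1.540659 ∉ [-0.8, 0.6) ⇒ out
candidate 2: (m,n)=(-1,-7) → π∥ = -1-7·τ ≈ -37.348077, π⊥ = -1-7·τ' ≈ 0.348077 ∈ [-0.8, 0.6) ⇒ IN Λ
candidate 3: (m,n)=(4,16) → π∥ = 4+16·τ ≈ 87.081318, π⊥ = 4+16·τ' ≈ 0.918682 ∉ [-0.8, 0.6) ⇒ out
candidate 4: (m,n)=(-2,-10) → π∥ = -2-10·τ ≈ -53.925824, π⊥ = -2-10·τ' ≈ -0.074176 ∈ [-0.8, 0.6) ⇒ IN Λ
candidate 5: (m,n)=(1,6) → π∥ = 1+6·τ ≈ 32.155494, π⊥ = 1+6·τ' ≈ -0.155494 ∈ [-0.8, 0.6) ⇒ IN Λ
candidate 6: (m,n)=(-11,10) → π∥ = -11+10·τ ≈ 40.925824, π⊥ = -11+10·τ' ≈ -12.925824 ∉ [-0.8, 0.6) ⇒ out
candidate 7: (m,n)=(-3,-8) → π∥ = -3-8·τ ≈ -44.540659, π⊥ = -3-8·τ' ≈ -1.459341 ∉ [-0.8, 0.6) ⇒ out

2, 4, 5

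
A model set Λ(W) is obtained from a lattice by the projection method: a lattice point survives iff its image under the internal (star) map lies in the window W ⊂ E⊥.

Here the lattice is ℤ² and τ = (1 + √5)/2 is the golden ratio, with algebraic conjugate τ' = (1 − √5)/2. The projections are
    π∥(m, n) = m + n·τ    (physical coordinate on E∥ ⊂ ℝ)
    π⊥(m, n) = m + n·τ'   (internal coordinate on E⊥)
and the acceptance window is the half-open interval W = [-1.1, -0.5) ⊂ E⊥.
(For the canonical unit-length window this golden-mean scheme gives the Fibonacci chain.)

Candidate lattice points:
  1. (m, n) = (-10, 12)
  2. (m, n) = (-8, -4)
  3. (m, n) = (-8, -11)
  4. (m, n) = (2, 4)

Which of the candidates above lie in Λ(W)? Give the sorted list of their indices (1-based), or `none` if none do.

τ' = (1−√5)/2 ≈ -0.618034.
#1 (-10,12): internal coord -10 + (12)·τ' = -17.416408; -17.416408 ∉ [-1.1, -0.5) → out
#2 (-8,-4): internal coord -8 + (-4)·τ' = -5.527864; -5.527864 ∉ [-1.1, -0.5) → out
#3 (-8,-11): internal coord -8 + (-11)·τ' = -1.201626; -1.201626 ∉ [-1.1, -0.5) → out
#4 (2,4): internal coord 2 + (4)·τ' = -0.472136; -0.472136 ∉ [-1.1, -0.5) → out

none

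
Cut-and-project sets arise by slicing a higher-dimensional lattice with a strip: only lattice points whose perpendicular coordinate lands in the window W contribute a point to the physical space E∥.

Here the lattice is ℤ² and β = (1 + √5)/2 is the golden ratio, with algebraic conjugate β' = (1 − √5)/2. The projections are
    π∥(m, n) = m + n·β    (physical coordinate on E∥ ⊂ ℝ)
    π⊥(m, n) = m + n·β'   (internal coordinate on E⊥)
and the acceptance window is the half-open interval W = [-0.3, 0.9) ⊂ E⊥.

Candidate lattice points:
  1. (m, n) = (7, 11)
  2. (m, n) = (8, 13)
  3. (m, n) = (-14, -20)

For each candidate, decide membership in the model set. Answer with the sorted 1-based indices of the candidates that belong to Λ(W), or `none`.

1, 2

β' = (1−√5)/2 ≈ -0.618034.
#1 (7,11): internal coord 7 + (11)·β' = +0.201626; +0.201626 ∈ [-0.3, 0.9) → IN Λ
#2 (8,13): internal coord 8 + (13)·β' = -0.034442; -0.034442 ∈ [-0.3, 0.9) → IN Λ
#3 (-14,-20): internal coord -14 + (-20)·β' = -1.639320; -1.639320 ∉ [-0.3, 0.9) → out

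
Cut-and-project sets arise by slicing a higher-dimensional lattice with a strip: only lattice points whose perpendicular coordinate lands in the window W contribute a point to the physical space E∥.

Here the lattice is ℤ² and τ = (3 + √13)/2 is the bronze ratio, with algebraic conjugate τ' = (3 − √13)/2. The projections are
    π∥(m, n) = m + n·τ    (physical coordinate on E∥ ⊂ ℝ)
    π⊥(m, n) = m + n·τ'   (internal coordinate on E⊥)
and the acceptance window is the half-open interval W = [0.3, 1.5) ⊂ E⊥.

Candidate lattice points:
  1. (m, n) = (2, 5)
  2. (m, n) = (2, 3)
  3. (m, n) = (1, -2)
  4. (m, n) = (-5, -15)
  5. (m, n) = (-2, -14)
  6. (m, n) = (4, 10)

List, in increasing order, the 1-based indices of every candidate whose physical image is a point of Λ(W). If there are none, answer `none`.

τ' = (3−√13)/2 ≈ -0.30278.
candidate 1: (m,n)=(2,5) → π∥ = 2+5·τ ≈ 18.51388, π⊥ = 2+5·τ' ≈ 0.48612 ∈ [0.3, 1.5) ⇒ IN Λ
candidate 2: (m,n)=(2,3) → π∥ = 2+3·τ ≈ 11.90833, π⊥ = 2+3·τ' ≈ 1.09167 ∈ [0.3, 1.5) ⇒ IN Λ
candidate 3: (m,n)=(1,-2) → π∥ = 1-2·τ ≈ -5.60555, π⊥ = 1-2·τ' ≈ 1.60555 ∉ [0.3, 1.5) ⇒ out
candidate 4: (m,n)=(-5,-15) → π∥ = -5-15·τ ≈ -54.54163, π⊥ = -5-15·τ' ≈ -0.45837 ∉ [0.3, 1.5) ⇒ out
candidate 5: (m,n)=(-2,-14) → π∥ = -2-14·τ ≈ -48.23886, π⊥ = -2-14·τ' ≈ 2.23886 ∉ [0.3, 1.5) ⇒ out
candidate 6: (m,n)=(4,10) → π∥ = 4+10·τ ≈ 37.02776, π⊥ = 4+10·τ' ≈ 0.97224 ∈ [0.3, 1.5) ⇒ IN Λ

1, 2, 6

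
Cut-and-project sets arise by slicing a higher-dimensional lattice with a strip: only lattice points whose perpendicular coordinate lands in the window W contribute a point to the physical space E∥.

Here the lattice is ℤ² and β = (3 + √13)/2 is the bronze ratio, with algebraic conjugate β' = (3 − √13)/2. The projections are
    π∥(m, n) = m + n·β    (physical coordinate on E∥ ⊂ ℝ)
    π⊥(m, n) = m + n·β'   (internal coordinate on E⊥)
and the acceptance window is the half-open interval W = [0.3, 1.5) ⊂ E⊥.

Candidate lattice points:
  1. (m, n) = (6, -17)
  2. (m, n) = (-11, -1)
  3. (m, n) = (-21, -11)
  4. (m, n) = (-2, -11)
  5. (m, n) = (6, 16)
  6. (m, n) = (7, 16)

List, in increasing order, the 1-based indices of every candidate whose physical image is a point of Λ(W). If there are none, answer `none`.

4, 5

Compute β' = (3−√13)/2 = -0.3028, so π⊥(m,n) = m -0.3028·n.
#1 (6,-17): internal coord 6 + (-17)·β' = +11.1472; +11.1472 ∉ [0.3, 1.5) → out
#2 (-11,-1): internal coord -11 + (-1)·β' = -10.6972; -10.6972 ∉ [0.3, 1.5) → out
#3 (-21,-11): internal coord -21 + (-11)·β' = -17.6695; -17.6695 ∉ [0.3, 1.5) → out
#4 (-2,-11): internal coord -2 + (-11)·β' = +1.3305; +1.3305 ∈ [0.3, 1.5) → IN Λ
#5 (6,16): internal coord 6 + (16)·β' = +1.1556; +1.1556 ∈ [0.3, 1.5) → IN Λ
#6 (7,16): internal coord 7 + (16)·β' = +2.1556; +2.1556 ∉ [0.3, 1.5) → out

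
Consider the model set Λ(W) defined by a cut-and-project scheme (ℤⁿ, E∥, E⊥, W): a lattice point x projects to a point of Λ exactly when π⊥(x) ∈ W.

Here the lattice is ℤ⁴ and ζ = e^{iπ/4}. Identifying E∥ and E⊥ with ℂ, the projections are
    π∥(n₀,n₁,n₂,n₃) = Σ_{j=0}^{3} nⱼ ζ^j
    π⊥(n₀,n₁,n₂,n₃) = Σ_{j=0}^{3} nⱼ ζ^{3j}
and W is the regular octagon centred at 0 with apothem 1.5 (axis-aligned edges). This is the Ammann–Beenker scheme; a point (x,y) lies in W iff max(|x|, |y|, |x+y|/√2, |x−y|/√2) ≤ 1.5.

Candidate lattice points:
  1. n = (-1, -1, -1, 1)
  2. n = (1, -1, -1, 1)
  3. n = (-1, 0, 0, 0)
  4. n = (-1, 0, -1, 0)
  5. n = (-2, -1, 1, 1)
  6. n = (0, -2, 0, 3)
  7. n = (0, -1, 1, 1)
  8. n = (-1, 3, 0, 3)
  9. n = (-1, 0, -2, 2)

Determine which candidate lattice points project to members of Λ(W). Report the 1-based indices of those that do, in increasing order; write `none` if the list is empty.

Internal map: ζ^{3j} for j=0..3 gives (1,0), (−√2/2,√2/2), (0,−1), (√2/2,√2/2).
#1 (-1, -1, -1, 1): internal (0.414214, 1.000000); octagon support 1.000000 vs apothem 1.5 → ∈ W
#2 (1, -1, -1, 1): internal (2.414214, 1.000000); octagon support 2.414214 vs apothem 1.5 → ∉ W
#3 (-1, 0, 0, 0): internal (-1.000000, 0.000000); octagon support 1.000000 vs apothem 1.5 → ∈ W
#4 (-1, 0, -1, 0): internal (-1.000000, 1.000000); octagon support 1.414214 vs apothem 1.5 → ∈ W
#5 (-2, -1, 1, 1): internal (-0.585786, -1.000000); octagon support 1.121320 vs apothem 1.5 → ∈ W
#6 (0, -2, 0, 3): internal (3.535534, 0.707107); octagon support 3.535534 vs apothem 1.5 → ∉ W
#7 (0, -1, 1, 1): internal (1.414214, -1.000000); octagon support 1.707107 vs apothem 1.5 → ∉ W
#8 (-1, 3, 0, 3): internal (-1.000000, 4.242641); octagon support 4.242641 vs apothem 1.5 → ∉ W
#9 (-1, 0, -2, 2): internal (0.414214, 3.414214); octagon support 3.414214 vs apothem 1.5 → ∉ W

1, 3, 4, 5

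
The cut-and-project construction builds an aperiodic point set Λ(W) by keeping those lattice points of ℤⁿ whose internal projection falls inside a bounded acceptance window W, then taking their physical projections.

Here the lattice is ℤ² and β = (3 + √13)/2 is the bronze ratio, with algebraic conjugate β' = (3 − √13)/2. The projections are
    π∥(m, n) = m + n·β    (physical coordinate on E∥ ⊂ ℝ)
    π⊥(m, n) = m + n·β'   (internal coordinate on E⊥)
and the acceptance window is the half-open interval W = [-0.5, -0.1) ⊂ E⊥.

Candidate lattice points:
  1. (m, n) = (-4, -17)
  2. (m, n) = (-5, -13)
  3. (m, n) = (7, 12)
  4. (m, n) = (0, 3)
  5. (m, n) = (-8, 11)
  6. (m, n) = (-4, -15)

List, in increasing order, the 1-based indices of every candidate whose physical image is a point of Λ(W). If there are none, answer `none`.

none

Compute β' = (3−√13)/2 = -0.3028, so π⊥(m,n) = m -0.3028·n.
#1 (-4,-17): internal coord -4 + (-17)·β' = +1.1472; +1.1472 ∉ [-0.5, -0.1) → out
#2 (-5,-13): internal coord -5 + (-13)·β' = -1.0639; -1.0639 ∉ [-0.5, -0.1) → out
#3 (7,12): internal coord 7 + (12)·β' = +3.3667; +3.3667 ∉ [-0.5, -0.1) → out
#4 (0,3): internal coord 0 + (3)·β' = -0.9083; -0.9083 ∉ [-0.5, -0.1) → out
#5 (-8,11): internal coord -8 + (11)·β' = -11.3305; -11.3305 ∉ [-0.5, -0.1) → out
#6 (-4,-15): internal coord -4 + (-15)·β' = +0.5416; +0.5416 ∉ [-0.5, -0.1) → out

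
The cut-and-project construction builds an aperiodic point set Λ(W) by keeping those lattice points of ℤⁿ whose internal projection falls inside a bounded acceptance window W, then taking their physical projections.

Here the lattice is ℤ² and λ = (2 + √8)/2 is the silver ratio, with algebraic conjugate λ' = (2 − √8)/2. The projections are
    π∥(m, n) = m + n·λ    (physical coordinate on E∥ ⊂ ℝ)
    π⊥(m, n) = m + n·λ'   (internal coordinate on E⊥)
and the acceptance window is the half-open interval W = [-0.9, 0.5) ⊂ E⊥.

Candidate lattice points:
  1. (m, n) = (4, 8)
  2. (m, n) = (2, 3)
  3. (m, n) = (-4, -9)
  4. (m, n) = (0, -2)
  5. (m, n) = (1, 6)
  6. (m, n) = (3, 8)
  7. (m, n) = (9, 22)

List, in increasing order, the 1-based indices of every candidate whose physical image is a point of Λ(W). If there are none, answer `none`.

3, 6, 7

Compute λ' = (2−√8)/2 = -0.41421, so π⊥(m,n) = m -0.41421·n.
#1 (4,8): internal coord 4 + (8)·λ' = +0.68629; +0.68629 ∉ [-0.9, 0.5) → out
#2 (2,3): internal coord 2 + (3)·λ' = +0.75736; +0.75736 ∉ [-0.9, 0.5) → out
#3 (-4,-9): internal coord -4 + (-9)·λ' = -0.27208; -0.27208 ∈ [-0.9, 0.5) → IN Λ
#4 (0,-2): internal coord 0 + (-2)·λ' = +0.82843; +0.82843 ∉ [-0.9, 0.5) → out
#5 (1,6): internal coord 1 + (6)·λ' = -1.48528; -1.48528 ∉ [-0.9, 0.5) → out
#6 (3,8): internal coord 3 + (8)·λ' = -0.31371; -0.31371 ∈ [-0.9, 0.5) → IN Λ
#7 (9,22): internal coord 9 + (22)·λ' = -0.11270; -0.11270 ∈ [-0.9, 0.5) → IN Λ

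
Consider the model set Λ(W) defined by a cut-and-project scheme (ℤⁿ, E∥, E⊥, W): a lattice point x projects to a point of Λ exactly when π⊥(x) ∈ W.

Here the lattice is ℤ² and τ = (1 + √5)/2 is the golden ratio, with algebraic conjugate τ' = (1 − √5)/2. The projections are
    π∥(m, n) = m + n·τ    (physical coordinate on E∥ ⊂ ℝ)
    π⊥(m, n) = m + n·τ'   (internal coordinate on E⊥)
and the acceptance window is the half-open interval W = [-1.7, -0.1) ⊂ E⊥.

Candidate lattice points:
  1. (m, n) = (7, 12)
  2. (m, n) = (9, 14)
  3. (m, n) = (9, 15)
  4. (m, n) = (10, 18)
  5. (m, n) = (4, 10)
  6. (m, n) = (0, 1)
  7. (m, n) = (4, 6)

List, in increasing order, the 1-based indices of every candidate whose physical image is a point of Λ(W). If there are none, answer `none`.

1, 3, 4, 6

Numerically τ ≈ 1.6180 and τ' = −1/τ ≈ -0.6180.
#1 (7,12): internal coord 7 + (12)·τ' = -0.4164; -0.4164 ∈ [-1.7, -0.1) → IN Λ
#2 (9,14): internal coord 9 + (14)·τ' = +0.3475; +0.3475 ∉ [-1.7, -0.1) → out
#3 (9,15): internal coord 9 + (15)·τ' = -0.2705; -0.2705 ∈ [-1.7, -0.1) → IN Λ
#4 (10,18): internal coord 10 + (18)·τ' = -1.1246; -1.1246 ∈ [-1.7, -0.1) → IN Λ
#5 (4,10): internal coord 4 + (10)·τ' = -2.1803; -2.1803 ∉ [-1.7, -0.1) → out
#6 (0,1): internal coord 0 + (1)·τ' = -0.6180; -0.6180 ∈ [-1.7, -0.1) → IN Λ
#7 (4,6): internal coord 4 + (6)·τ' = +0.2918; +0.2918 ∉ [-1.7, -0.1) → out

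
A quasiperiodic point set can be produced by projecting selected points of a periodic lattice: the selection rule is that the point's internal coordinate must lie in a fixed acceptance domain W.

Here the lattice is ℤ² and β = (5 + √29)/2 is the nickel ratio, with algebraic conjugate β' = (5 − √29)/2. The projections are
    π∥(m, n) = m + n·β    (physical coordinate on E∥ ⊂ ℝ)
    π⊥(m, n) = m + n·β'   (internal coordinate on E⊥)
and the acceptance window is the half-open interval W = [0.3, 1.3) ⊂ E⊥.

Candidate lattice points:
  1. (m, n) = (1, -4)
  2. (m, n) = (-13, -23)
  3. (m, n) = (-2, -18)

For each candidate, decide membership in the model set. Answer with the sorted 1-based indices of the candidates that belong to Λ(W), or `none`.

Compute β' = (5−√29)/2 = -0.19258, so π⊥(m,n) = m -0.19258·n.
#1 (1,-4): internal coord 1 + (-4)·β' = +1.77033; +1.77033 ∉ [0.3, 1.3) → out
#2 (-13,-23): internal coord -13 + (-23)·β' = -8.57060; -8.57060 ∉ [0.3, 1.3) → out
#3 (-2,-18): internal coord -2 + (-18)·β' = +1.46648; +1.46648 ∉ [0.3, 1.3) → out

none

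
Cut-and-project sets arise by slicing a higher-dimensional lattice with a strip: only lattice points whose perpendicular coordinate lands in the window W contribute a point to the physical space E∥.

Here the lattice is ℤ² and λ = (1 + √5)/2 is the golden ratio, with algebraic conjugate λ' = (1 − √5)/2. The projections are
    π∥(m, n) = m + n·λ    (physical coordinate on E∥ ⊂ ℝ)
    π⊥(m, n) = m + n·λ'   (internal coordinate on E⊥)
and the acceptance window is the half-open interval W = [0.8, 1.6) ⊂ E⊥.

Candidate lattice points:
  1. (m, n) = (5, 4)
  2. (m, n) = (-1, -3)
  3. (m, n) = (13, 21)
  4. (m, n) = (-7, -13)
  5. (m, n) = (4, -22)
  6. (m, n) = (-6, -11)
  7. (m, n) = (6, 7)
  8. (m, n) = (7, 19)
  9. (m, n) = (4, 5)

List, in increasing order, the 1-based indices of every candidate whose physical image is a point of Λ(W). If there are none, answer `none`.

2, 4, 9

Numerically λ ≈ 1.618034 and λ' = −1/λ ≈ -0.618034.
candidate 1: (m,n)=(5,4) → π∥ = 5+4·λ ≈ 11.472136, π⊥ = 5+4·λ' ≈ 2.527864 ∉ [0.8, 1.6) ⇒ out
candidate 2: (m,n)=(-1,-3) → π∥ = -1-3·λ ≈ -5.854102, π⊥ = -1-3·λ' ≈ 0.854102 ∈ [0.8, 1.6) ⇒ IN Λ
candidate 3: (m,n)=(13,21) → π∥ = 13+21·λ ≈ 46.978714, π⊥ = 13+21·λ' ≈ 0.021286 ∉ [0.8, 1.6) ⇒ out
candidate 4: (m,n)=(-7,-13) → π∥ = -7-13·λ ≈ -28.034442, π⊥ = -7-13·λ' ≈ 1.034442 ∈ [0.8, 1.6) ⇒ IN Λ
candidate 5: (m,n)=(4,-22) → π∥ = 4-22·λ ≈ -31.596748, π⊥ = 4-22·λ' ≈ 17.596748 ∉ [0.8, 1.6) ⇒ out
candidate 6: (m,n)=(-6,-11) → π∥ = -6-11·λ ≈ -23.798374, π⊥ = -6-11·λ' ≈ 0.798374 ∉ [0.8, 1.6) ⇒ out
candidate 7: (m,n)=(6,7) → π∥ = 6+7·λ ≈ 17.326238, π⊥ = 6+7·λ' ≈ 1.673762 ∉ [0.8, 1.6) ⇒ out
candidate 8: (m,n)=(7,19) → π∥ = 7+19·λ ≈ 37.742646, π⊥ = 7+19·λ' ≈ -4.742646 ∉ [0.8, 1.6) ⇒ out
candidate 9: (m,n)=(4,5) → π∥ = 4+5·λ ≈ 12.090170, π⊥ = 4+5·λ' ≈ 0.909830 ∈ [0.8, 1.6) ⇒ IN Λ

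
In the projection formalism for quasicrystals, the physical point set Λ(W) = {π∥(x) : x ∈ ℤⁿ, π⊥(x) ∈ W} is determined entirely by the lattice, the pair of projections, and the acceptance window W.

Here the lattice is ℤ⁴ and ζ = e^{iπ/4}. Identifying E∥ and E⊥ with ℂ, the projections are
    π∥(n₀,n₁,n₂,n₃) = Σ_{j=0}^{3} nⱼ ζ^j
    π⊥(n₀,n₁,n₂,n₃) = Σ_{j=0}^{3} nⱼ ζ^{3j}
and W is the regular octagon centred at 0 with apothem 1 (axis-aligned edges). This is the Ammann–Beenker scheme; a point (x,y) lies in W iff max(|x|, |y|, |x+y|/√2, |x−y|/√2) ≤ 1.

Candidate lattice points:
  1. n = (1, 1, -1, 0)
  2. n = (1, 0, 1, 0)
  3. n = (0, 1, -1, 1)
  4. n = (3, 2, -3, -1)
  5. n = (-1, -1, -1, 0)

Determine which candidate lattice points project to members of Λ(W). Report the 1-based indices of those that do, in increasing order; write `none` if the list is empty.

5

π⊥(n) = n₀ + n₁ζ³ + n₂ζ⁶ + n₃ζ⁹ where ζ = e^{iπ/4}.
candidate 1: n = (1, 1, -1, 0) → π⊥ ≈ (+0.292893, +1.707107); max(|x|,|y|,|x±y|/√2) = 1.707107 > 1 ⇒ ∉ W
candidate 2: n = (1, 0, 1, 0) → π⊥ ≈ (+1.000000, -1.000000); max(|x|,|y|,|x±y|/√2) = 1.414214 > 1 ⇒ ∉ W
candidate 3: n = (0, 1, -1, 1) → π⊥ ≈ (+0.000000, +2.414214); max(|x|,|y|,|x±y|/√2) = 2.414214 > 1 ⇒ ∉ W
candidate 4: n = (3, 2, -3, -1) → π⊥ ≈ (+0.878680, +3.707107); max(|x|,|y|,|x±y|/√2) = 3.707107 > 1 ⇒ ∉ W
candidate 5: n = (-1, -1, -1, 0) → π⊥ ≈ (-0.292893, +0.292893); max(|x|,|y|,|x±y|/√2) = 0.414214 ≤ 1 ⇒ ∈ W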